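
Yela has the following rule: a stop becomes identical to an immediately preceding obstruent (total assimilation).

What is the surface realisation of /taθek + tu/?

[taθekku]

/t/ is the segment targeted by the rule; it sits immediately after /k/, so it assimilates completely and surfaces as [k].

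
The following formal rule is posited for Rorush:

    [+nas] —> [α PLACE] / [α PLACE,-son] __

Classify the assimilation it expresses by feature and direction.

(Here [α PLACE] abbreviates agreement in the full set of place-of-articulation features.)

The shared variable α links the value of the place features (abbreviated [PLACE]) on the target to the same value on the neighbouring segment, so place is the feature that assimilates.
The conditioning segment sits to the left of the focus bar, meaning the trigger precedes the segment that changes — progressive assimilation.

progressive place assimilation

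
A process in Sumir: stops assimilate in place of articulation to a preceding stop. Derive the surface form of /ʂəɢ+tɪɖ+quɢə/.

/t/ is a voiceless alveolar stop. The preceding trigger /ɢ/ is uvular, so /t/ must become uvular as well.
Changing only its place to uvular gives [q] — the voiceless uvular stop.
The same rule applies at the second boundary: /q/ → [ʈ] next to /ɖ/.

[ʂəɢqɪɖʈuɢə]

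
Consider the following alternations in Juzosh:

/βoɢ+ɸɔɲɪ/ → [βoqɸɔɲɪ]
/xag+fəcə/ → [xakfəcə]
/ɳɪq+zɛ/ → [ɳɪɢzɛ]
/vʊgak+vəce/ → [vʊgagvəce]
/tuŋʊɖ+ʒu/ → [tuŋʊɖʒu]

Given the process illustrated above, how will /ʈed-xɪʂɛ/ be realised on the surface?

The data show regressive voicing assimilation: /ɢ/ → [q] before /ɸ/; /g/ → [k] before /f/; /q/ → [ɢ] before /z/; /k/ → [g] before /v/. In each pair only voicing changes, matching the following consonant, while place and manner stay constant.
No alternation appears in [tuŋʊɖʒu]: there the adjacent consonants already agree in voicing (/ɖ/ and /ʒ/ are both voiced), so this form is consistent with the same rule.
The rule targets /d/ (voiced alveolar stop), which sits before the trigger /x/ (voiceless).
A voiceless alveolar stop is [t], so the surface segment is [t].

[ʈetxɪʂɛ]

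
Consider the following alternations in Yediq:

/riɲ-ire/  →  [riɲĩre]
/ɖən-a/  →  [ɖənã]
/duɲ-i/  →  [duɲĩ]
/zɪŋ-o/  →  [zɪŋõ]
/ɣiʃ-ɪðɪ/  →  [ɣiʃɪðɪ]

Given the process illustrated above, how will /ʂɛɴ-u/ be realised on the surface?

The data show progressive nasality assimilation (vowel nasalisation): /i/ → [ĩ] after /ɲ/; /a/ → [ã] after /n/; /o/ → [õ] after /ŋ/ — a vowel is nasalised by an immediately preceding nasal consonant.
No change occurs in [ɣiʃɪðɪ] because the vowel at the boundary is adjacent to an oral consonant, not a nasal (/ɪ/ next to /ʃ/).
The vowel /u/ is adjacent to the preceding nasal /ɴ/, so it acquires [+nasal] and surfaces as [ũ].

[ʂɛɴũ]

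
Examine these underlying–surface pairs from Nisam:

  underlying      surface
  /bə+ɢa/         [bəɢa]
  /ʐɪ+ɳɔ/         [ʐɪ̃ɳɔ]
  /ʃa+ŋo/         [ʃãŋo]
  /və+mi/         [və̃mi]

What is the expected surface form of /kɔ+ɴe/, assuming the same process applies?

The data show regressive nasality assimilation (vowel nasalisation): /ɪ/ → [ɪ̃] before /ɳ/; /a/ → [ã] before /ŋ/; /ə/ → [ə̃] before /m/ — a vowel is nasalised by an immediately following nasal consonant.
No change occurs in [bəɢa] because the vowel at the boundary is adjacent to an oral consonant, not a nasal (/ə/ next to /ɢ/).
The vowel /ɔ/ is adjacent to the following nasal /ɴ/, so it acquires [+nasal] and surfaces as [ɔ̃].

[kɔ̃ɴe]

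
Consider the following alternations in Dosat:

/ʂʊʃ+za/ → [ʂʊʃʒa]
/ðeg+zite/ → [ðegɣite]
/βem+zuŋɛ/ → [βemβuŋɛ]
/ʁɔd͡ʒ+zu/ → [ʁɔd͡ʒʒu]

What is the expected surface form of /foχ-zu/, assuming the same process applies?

The data show progressive place assimilation: /z/ → [ʒ] after /ʃ/; /z/ → [ɣ] after /g/; /z/ → [β] after /m/; /z/ → [ʒ] after /d͡ʒ/. In each pair only place changes, matching the preceding consonant, while manner and voice stay constant.
/z/ is a voiced alveolar fricative. The preceding trigger /χ/ is uvular, so /z/ must become uvular as well.
The voiced uvular fricative is [ʁ], so /z/ → [ʁ].

[foχʁu]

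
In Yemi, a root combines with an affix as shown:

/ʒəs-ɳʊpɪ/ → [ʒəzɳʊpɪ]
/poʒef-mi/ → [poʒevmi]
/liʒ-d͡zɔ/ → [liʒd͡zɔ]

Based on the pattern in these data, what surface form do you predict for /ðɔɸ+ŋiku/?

[ðɔβŋiku]

The data show regressive voicing assimilation: /s/ → [z] before /ɳ/; /f/ → [v] before /m/. In each pair only voicing changes, matching the following consonant, while place and manner stay constant.
Nothing changes in [liʒd͡zɔ]: there the adjacent consonants already agree in voicing (/ʒ/ and /d͡z/ are both voiced), so this form is consistent with the same rule.
The rule targets /ɸ/ (voiceless bilabial fricative), which sits before the trigger /ŋ/ (voiced).
The voiced bilabial fricative is [β], so /ɸ/ → [β].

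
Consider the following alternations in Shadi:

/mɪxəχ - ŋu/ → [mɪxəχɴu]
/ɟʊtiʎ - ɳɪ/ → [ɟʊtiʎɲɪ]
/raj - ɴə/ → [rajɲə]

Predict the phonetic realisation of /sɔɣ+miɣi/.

The data show progressive place assimilation: /ŋ/ → [ɴ] after /χ/; /ɳ/ → [ɲ] after /ʎ/; /ɴ/ → [ɲ] after /j/. In each pair only place changes, matching the preceding consonant, while manner and voice stay constant.
The rule targets /m/ (voiced bilabial nasal), which sits after the trigger /ɣ/ (velar).
The voiced velar nasal is [ŋ], so /m/ → [ŋ].

[sɔɣŋiɣi]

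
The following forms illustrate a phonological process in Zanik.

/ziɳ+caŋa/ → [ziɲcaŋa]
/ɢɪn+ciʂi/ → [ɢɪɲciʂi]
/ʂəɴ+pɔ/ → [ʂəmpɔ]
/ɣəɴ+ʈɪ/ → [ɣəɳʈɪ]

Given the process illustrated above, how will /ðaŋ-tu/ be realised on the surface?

The data show regressive place assimilation: /ɳ/ → [ɲ] before /c/; /n/ → [ɲ] before /c/; /ɴ/ → [m] before /p/; /ɴ/ → [ɳ] before /ʈ/. In each pair only place changes, matching the following consonant, while manner and voice stay constant.
The rule targets /ŋ/ (voiced velar nasal), which sits before the trigger /t/ (alveolar).
A voiced alveolar nasal is [n], so the surface segment is [n].

[ðantu]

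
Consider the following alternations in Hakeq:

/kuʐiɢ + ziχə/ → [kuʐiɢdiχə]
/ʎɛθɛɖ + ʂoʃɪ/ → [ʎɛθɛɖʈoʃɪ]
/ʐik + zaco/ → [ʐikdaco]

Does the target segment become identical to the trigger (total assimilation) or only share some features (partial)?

The segment that alternates is /z/, which surfaces as [d] when adjacent to /ɢ/.
/z/ is a fricative while /ɢ/ is a stop; the output [d] is a stop, matching the trigger — so the feature that spreads is manner.
Place and voice are unchanged, so the assimilation is partial, not total.
The same holds elsewhere in the data: /ʂ/ → [ʈ] after /ɖ/ (fricative → stop, matching a stop); /z/ → [d] after /k/ (fricative → stop, matching a stop) — only manner changes, and always toward the preceding segment.

partial assimilation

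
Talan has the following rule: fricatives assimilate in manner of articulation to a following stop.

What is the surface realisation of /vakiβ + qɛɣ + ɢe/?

[vakibqɛgɢe]

The rule targets /β/ (voiced bilabial fricative), which sits before the trigger /q/ (stop).
The voiced bilabial stop is [b], so /β/ → [b].
At the second juncture, /ɣ/ likewise becomes [g] adjacent to /ɢ/.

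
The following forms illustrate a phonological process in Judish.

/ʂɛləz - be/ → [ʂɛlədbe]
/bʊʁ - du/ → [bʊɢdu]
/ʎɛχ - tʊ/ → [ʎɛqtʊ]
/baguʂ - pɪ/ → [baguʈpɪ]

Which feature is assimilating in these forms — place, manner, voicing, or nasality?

Underlying /z/ is realised as [d] next to /b/; /b/ itself does not change.
The change fricative → stop matches the manner of the following /b/, identifying this as manner assimilation.
Checking the remaining alternations: /ʁ/ → [ɢ] before /d/ (fricative → stop, matching a stop); /χ/ → [q] before /t/ (fricative → stop, matching a stop); /ʂ/ → [ʈ] before /p/ (fricative → stop, matching a stop) — only manner changes, and always toward the following segment.

manner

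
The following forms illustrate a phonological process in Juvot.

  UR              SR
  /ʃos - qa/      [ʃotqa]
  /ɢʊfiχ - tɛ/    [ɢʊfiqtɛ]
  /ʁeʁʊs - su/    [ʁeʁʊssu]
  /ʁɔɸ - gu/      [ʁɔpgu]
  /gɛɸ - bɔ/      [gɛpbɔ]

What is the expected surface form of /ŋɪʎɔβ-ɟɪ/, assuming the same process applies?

[ŋɪʎɔbɟɪ]

The data show regressive manner assimilation: /s/ → [t] before /q/; /χ/ → [q] before /t/; /ɸ/ → [p] before /g/; /ɸ/ → [p] before /b/. In each pair only manner changes, matching the following consonant, while place and voice stay constant.
No alternation appears in [ʁeʁʊssu]: there the adjacent consonants already agree in manner (/s/ and /s/ are both fricatives), so this form is consistent with the same rule.
/β/ is a voiced bilabial fricative. The following trigger /ɟ/ is a stop, so /β/ must become a stop as well.
Changing only its manner to stop gives [b] — the voiced bilabial stop.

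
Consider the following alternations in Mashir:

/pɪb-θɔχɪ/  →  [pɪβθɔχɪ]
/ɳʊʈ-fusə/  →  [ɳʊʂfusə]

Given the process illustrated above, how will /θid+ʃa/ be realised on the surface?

[θizʃa]

The data show regressive manner assimilation: /b/ → [β] before /θ/; /ʈ/ → [ʂ] before /f/. In each pair only manner changes, matching the following consonant, while place and voice stay constant.
The rule targets /d/ (voiced alveolar stop), which sits before the trigger /ʃ/ (fricative).
Changing only its manner to fricative gives [z] — the voiced alveolar fricative.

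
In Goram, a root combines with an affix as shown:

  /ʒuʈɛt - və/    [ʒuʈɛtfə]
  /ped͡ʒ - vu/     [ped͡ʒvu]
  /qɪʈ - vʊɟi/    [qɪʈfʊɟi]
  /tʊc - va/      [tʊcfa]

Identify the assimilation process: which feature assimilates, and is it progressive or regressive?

progressive voicing assimilation

Comparing underlying and surface forms, /v/ → [f] is the alternation; the neighbouring /t/ is constant.
The change voiced → voiceless matches the voicing of the preceding /t/, identifying this as voicing assimilation.
Place and manner are unchanged, so the assimilation is partial, not total.
The other alternating forms pattern the same way: /v/ → [f] after /ʈ/ (voiced → voiceless, matching voiceless); /v/ → [f] after /c/ (voiced → voiceless, matching voiceless) — only voicing changes, and always toward the preceding segment.
Nothing changes in [ped͡ʒvu]: there the adjacent consonants already agree in voicing (/v/ and /d͡ʒ/ are both voiced), so this form is consistent with the same rule.
Since the segment that changes follows the conditioning segment, the assimilation is progressive.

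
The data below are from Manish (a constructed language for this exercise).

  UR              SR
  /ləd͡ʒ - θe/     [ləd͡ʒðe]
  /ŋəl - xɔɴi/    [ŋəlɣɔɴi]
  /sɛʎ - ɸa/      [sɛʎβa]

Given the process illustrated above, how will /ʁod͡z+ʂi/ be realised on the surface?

The data show progressive voicing assimilation: /θ/ → [ð] after /d͡ʒ/; /x/ → [ɣ] after /l/; /ɸ/ → [β] after /ʎ/. In each pair only voicing changes, matching the preceding consonant, while place and manner stay constant.
The rule targets /ʂ/ (voiceless retroflex fricative), which sits after the trigger /d͡z/ (voiced).
A voiced retroflex fricative is [ʐ], so the surface segment is [ʐ].

[ʁod͡zʐi]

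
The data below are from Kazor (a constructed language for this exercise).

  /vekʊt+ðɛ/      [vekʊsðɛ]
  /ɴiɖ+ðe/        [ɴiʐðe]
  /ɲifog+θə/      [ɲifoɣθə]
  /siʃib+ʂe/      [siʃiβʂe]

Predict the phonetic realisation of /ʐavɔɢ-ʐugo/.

[ʐavɔʁʐugo]

The data show regressive manner assimilation: /t/ → [s] before /ð/; /ɖ/ → [ʐ] before /ð/; /g/ → [ɣ] before /θ/; /b/ → [β] before /ʂ/. In each pair only manner changes, matching the following consonant, while place and voice stay constant.
/ɢ/ is a voiced uvular stop. The following trigger /ʐ/ is a fricative, so /ɢ/ must become a fricative as well.
Changing only its manner to fricative gives [ʁ] — the voiced uvular fricative.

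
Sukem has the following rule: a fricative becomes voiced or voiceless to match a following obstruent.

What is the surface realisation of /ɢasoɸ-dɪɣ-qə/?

[ɢasoβdɪxqə]

/ɸ/ is a voiceless bilabial fricative. The following trigger /d/ is voiced, so /ɸ/ must become voiced as well.
Changing only its voicing to voiced gives [β] — the voiced bilabial fricative.
The same rule applies at the second boundary: /ɣ/ → [x] next to /q/.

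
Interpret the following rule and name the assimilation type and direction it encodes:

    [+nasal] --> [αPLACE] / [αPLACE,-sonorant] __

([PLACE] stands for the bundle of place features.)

The shared variable α links the value of the place features (abbreviated [PLACE]) on the target to the same value on the neighbouring segment, so place is the feature that assimilates.
The conditioning segment sits to the left of the focus bar, meaning the trigger precedes the segment that changes — progressive assimilation.

progressive place assimilation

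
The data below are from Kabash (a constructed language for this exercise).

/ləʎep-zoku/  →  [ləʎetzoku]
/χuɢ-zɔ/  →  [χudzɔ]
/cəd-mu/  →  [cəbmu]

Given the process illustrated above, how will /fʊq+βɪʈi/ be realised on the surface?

The data show regressive place assimilation: /p/ → [t] before /z/; /ɢ/ → [d] before /z/; /d/ → [b] before /m/. In each pair only place changes, matching the following consonant, while manner and voice stay constant.
/q/ is a voiceless uvular stop. The following trigger /β/ is bilabial, so /q/ must become bilabial as well.
Changing only its place to bilabial gives [p] — the voiceless bilabial stop.

[fʊpβɪʈi]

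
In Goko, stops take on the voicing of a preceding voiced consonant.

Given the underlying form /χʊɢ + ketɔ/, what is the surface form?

The rule targets /k/ (voiceless velar stop), which sits after the trigger /ɢ/ (voiced).
A voiced velar stop is [g], so the surface segment is [g].

[χʊɢgetɔ]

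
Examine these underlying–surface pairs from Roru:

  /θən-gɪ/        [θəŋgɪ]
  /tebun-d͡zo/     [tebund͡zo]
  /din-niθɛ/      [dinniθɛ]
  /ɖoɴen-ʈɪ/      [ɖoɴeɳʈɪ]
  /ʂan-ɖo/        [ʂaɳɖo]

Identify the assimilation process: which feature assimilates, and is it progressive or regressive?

regressive place assimilation

Underlying /n/ is realised as [ŋ] next to /g/; /g/ itself does not change.
/n/ is alveolar while /g/ is velar; the output [ŋ] is velar, matching the trigger — so the feature that spreads is place.
Manner and voice are unchanged, so the assimilation is partial, not total.
Checking the remaining alternations: /n/ → [ɳ] before /ʈ/ (alveolar → retroflex, matching retroflex); /n/ → [ɳ] before /ɖ/ (alveolar → retroflex, matching retroflex) — only place changes, and always toward the following segment.
No alternation appears in [tebund͡zo], [dinniθɛ]: there the adjacent consonants already agree in place (/n/ and /d͡z/ are both alveolar; /n/ and /n/ are both alveolar), so these forms are consistent with the same rule.
The trigger is the following segment, so the direction is regressive (anticipatory).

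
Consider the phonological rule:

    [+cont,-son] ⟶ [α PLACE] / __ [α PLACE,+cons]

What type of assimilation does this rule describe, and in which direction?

regressive place assimilation

The rule copies the place features (abbreviated [PLACE]) from the environment onto the target, so the assimilating feature is place.
Since the environment is written after the underscore, the trigger follows the target; the direction is regressive.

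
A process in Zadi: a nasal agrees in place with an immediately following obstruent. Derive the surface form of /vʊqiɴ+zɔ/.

[vʊqinzɔ]

The rule targets /ɴ/ (voiced uvular nasal), which sits before the trigger /z/ (alveolar).
A voiced alveolar nasal is [n], so the surface segment is [n].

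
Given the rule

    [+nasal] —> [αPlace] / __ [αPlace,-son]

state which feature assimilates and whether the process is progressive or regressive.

The shared variable α links the value of the place features (abbreviated [Place]) on the target to the same value on the neighbouring segment, so place is the feature that assimilates.
Since the environment is written after the underscore, the trigger follows the target; the direction is regressive.

regressive place assimilation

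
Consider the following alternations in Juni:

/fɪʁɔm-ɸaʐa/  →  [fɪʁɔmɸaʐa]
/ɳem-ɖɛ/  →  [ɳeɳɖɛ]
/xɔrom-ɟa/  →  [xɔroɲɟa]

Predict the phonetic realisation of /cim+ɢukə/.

The data show regressive place assimilation: /m/ → [ɳ] before /ɖ/; /m/ → [ɲ] before /ɟ/. In each pair only place changes, matching the following consonant, while manner and voice stay constant.
Nothing changes in [fɪʁɔmɸaʐa]: there the adjacent consonants already agree in place (/m/ and /ɸ/ are both bilabial), so this form is consistent with the same rule.
The rule targets /m/ (voiced bilabial nasal), which sits before the trigger /ɢ/ (uvular).
The voiced uvular nasal is [ɴ], so /m/ → [ɴ].

[ciɴɢukə]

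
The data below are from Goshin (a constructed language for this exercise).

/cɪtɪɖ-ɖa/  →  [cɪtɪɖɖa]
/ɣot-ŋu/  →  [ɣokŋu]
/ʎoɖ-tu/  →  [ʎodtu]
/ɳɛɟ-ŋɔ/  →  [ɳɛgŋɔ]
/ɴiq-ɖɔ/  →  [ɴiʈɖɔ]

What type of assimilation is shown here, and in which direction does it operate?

regressive place assimilation

The segment that alternates is /t/, which surfaces as [k] when adjacent to /ŋ/.
The change alveolar → velar matches the place of the following /ŋ/, identifying this as place assimilation.
Manner and voice are unchanged, so the assimilation is partial, not total.
The other alternating forms pattern the same way: /ɖ/ → [d] before /t/ (retroflex → alveolar, matching alveolar); /ɟ/ → [g] before /ŋ/ (palatal → velar, matching velar); /q/ → [ʈ] before /ɖ/ (uvular → retroflex, matching retroflex) — only place changes, and always toward the following segment.
No alternation appears in [cɪtɪɖɖa]: there the adjacent consonants already agree in place (/ɖ/ and /ɖ/ are both retroflex), so this form is consistent with the same rule.
Since the segment that changes precedes the conditioning segment, the assimilation is regressive.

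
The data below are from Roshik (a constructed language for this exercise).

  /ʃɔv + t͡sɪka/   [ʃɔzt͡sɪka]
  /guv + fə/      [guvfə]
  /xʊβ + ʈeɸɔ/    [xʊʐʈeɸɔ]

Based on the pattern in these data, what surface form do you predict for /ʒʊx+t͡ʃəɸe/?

The data show regressive place assimilation: /v/ → [z] before /t͡s/; /β/ → [ʐ] before /ʈ/. In each pair only place changes, matching the following consonant, while manner and voice stay constant.
Nothing changes in [guvfə]: there the adjacent consonants already agree in place (/v/ and /f/ are both labiodental), so this form is consistent with the same rule.
/x/ is a voiceless velar fricative. The following trigger /t͡ʃ/ is postalveolar, so /x/ must become postalveolar as well.
A voiceless postalveolar fricative is [ʃ], so the surface segment is [ʃ].

[ʒʊʃt͡ʃəɸe]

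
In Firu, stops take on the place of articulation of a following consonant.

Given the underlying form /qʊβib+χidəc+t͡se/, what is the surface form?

/b/ is a voiced bilabial stop. The following trigger /χ/ is uvular, so /b/ must become uvular as well.
A voiced uvular stop is [ɢ], so the surface segment is [ɢ].
The same rule applies at the second boundary: /c/ → [t] next to /t͡s/.

[qʊβiɢχidətt͡se]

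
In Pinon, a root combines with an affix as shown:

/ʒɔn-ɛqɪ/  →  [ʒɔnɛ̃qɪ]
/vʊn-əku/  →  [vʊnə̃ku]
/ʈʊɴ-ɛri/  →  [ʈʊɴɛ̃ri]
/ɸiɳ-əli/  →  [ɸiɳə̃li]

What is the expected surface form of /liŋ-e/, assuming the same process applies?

[liŋẽ]

The data show progressive nasality assimilation (vowel nasalisation): /ɛ/ → [ɛ̃] after /n/; /ə/ → [ə̃] after /n/; /ɛ/ → [ɛ̃] after /ɴ/; /ə/ → [ə̃] after /ɳ/ — a vowel is nasalised by an immediately preceding nasal consonant.
The vowel /e/ is adjacent to the preceding nasal /ŋ/, so it acquires [+nasal] and surfaces as [ẽ].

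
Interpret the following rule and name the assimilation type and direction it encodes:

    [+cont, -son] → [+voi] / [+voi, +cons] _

progressive voicing assimilation

The structural change is [+voi], and the conditioning segment [+voi, +cons] (a voiced consonant) is itself voiced, so the target comes to share the voicing of its neighbour — voicing assimilation.
The conditioning segment sits to the left of the focus bar, meaning the trigger precedes the segment that changes — progressive assimilation.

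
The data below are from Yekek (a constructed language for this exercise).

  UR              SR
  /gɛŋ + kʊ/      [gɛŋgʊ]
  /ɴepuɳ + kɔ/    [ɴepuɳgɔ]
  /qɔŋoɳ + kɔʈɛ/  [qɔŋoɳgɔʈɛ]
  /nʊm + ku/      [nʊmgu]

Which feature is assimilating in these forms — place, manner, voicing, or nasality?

voicing

Underlying /k/ is realised as [g] next to /ŋ/; /ŋ/ itself does not change.
/k/ is voiceless while /ŋ/ is voiced; the output [g] is voiced, matching the trigger — so the feature that spreads is voicing.
The other alternating forms pattern the same way: /k/ → [g] after /ɳ/ (voiceless → voiced, matching voiced); /k/ → [g] after /m/ (voiceless → voiced, matching voiced) — only voicing changes, and always toward the preceding segment.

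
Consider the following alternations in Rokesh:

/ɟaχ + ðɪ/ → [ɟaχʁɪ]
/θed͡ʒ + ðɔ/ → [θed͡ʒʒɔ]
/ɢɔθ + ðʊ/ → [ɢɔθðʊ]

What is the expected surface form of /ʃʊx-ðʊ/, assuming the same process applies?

The data show progressive place assimilation: /ð/ → [ʁ] after /χ/; /ð/ → [ʒ] after /d͡ʒ/. In each pair only place changes, matching the preceding consonant, while manner and voice stay constant.
No alternation appears in [ɢɔθðʊ]: there the adjacent consonants already agree in place (/ð/ and /θ/ are both dental), so this form is consistent with the same rule.
The rule targets /ð/ (voiced dental fricative), which sits after the trigger /x/ (velar).
A voiced velar fricative is [ɣ], so the surface segment is [ɣ].

[ʃʊxɣʊ]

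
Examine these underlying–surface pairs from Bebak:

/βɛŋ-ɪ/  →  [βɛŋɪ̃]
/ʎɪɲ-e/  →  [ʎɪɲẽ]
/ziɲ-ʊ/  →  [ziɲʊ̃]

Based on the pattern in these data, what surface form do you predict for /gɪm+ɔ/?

[gɪmɔ̃]

The data show progressive nasality assimilation (vowel nasalisation): /ɪ/ → [ɪ̃] after /ŋ/; /e/ → [ẽ] after /ɲ/; /ʊ/ → [ʊ̃] after /ɲ/ — a vowel is nasalised by an immediately preceding nasal consonant.
The vowel /ɔ/ is adjacent to the preceding nasal /m/, so it acquires [+nasal] and surfaces as [ɔ̃].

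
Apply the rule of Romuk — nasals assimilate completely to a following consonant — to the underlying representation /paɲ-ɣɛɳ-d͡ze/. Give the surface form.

/ɲ/ is the segment targeted by the rule; it sits immediately before /ɣ/, so it assimilates completely and surfaces as [ɣ].
At the second juncture, /ɳ/ likewise becomes [d͡z] adjacent to /d͡z/.

[paɣɣɛd͡zd͡ze]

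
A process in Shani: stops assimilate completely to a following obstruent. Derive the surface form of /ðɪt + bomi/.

[ðɪbbomi]

/t/ is the segment targeted by the rule; it sits immediately before /b/, so it assimilates completely and surfaces as [b].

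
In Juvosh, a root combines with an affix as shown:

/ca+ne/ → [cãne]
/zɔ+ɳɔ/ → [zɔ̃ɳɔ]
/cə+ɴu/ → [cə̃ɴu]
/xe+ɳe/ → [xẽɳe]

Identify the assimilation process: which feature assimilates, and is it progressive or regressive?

The vowel /a/ surfaces as nasalised [ã] next to the following nasal /n/ — it has acquired the [+nasal] feature of its neighbour.
Likewise in the remaining data: /ɔ/ → [ɔ̃] before /ɳ/; /ə/ → [ə̃] before /ɴ/; /e/ → [ẽ] before /ɳ/ — each time a vowel is nasalised next to a following nasal.
Because the conditioning nasal is to the right of the vowel that changes, the process is regressive (anticipatory).

regressive nasality assimilation (vowel nasalisation)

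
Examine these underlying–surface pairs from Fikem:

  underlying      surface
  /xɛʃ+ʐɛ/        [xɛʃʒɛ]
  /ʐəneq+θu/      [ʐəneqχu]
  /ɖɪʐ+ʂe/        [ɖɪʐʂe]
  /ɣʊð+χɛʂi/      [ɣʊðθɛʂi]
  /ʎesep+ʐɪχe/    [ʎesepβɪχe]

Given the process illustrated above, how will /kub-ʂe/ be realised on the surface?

[kubɸe]

The data show progressive place assimilation: /ʐ/ → [ʒ] after /ʃ/; /θ/ → [χ] after /q/; /χ/ → [θ] after /ð/; /ʐ/ → [β] after /p/. In each pair only place changes, matching the preceding consonant, while manner and voice stay constant.
No alternation appears in [ɖɪʐʂe]: there the adjacent consonants already agree in place (/ʂ/ and /ʐ/ are both retroflex), so this form is consistent with the same rule.
/ʂ/ is a voiceless retroflex fricative. The preceding trigger /b/ is bilabial, so /ʂ/ must become bilabial as well.
A voiceless bilabial fricative is [ɸ], so the surface segment is [ɸ].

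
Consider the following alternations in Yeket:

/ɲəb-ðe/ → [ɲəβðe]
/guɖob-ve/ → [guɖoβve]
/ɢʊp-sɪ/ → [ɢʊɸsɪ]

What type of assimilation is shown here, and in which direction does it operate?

The segment that alternates is /b/, which surfaces as [β] when adjacent to /ð/.
The change stop → fricative matches the manner of the following /ð/, identifying this as manner assimilation.
Place and voice are unchanged, so the assimilation is partial, not total.
Checking the remaining alternations: /b/ → [β] before /v/ (stop → fricative, matching a fricative); /p/ → [ɸ] before /s/ (stop → fricative, matching a fricative) — only manner changes, and always toward the following segment.
The trigger is the following segment, so the direction is regressive (anticipatory).

regressive manner assimilation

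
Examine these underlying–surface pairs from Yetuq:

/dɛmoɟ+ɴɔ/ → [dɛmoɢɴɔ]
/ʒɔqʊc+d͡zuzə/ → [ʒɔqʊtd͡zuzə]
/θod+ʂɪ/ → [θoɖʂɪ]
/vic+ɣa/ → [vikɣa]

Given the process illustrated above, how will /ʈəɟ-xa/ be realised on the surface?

[ʈəgxa]

The data show regressive place assimilation: /ɟ/ → [ɢ] before /ɴ/; /c/ → [t] before /d͡z/; /d/ → [ɖ] before /ʂ/; /c/ → [k] before /ɣ/. In each pair only place changes, matching the following consonant, while manner and voice stay constant.
/ɟ/ is a voiced palatal stop. The following trigger /x/ is velar, so /ɟ/ must become velar as well.
A voiced velar stop is [g], so the surface segment is [g].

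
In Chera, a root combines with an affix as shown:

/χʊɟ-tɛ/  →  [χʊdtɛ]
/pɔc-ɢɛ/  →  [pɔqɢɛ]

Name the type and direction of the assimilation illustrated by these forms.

regressive place assimilation

Underlying /ɟ/ is realised as [d] next to /t/; /t/ itself does not change.
/ɟ/ is palatal while /t/ is alveolar; the output [d] is alveolar, matching the trigger — so the feature that spreads is place.
Manner and voice are unchanged, so the assimilation is partial, not total.
Checking the remaining alternation: /c/ → [q] before /ɢ/ (palatal → uvular, matching uvular) — only place changes, and always toward the following segment.
The trigger is the following segment, so the direction is regressive (anticipatory).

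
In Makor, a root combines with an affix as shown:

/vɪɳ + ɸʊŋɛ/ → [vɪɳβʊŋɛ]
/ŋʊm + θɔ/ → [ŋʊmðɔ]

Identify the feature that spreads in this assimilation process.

voicing

Underlying /ɸ/ is realised as [β] next to /ɳ/; /ɳ/ itself does not change.
The change voiceless → voiced matches the voicing of the preceding /ɳ/, identifying this as voicing assimilation.
The other alternating form patterns the same way: /θ/ → [ð] after /m/ (voiceless → voiced, matching voiced) — only voicing changes, and always toward the preceding segment.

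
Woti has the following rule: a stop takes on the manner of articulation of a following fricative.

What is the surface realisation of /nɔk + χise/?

/k/ is a voiceless velar stop. The following trigger /χ/ is a fricative, so /k/ must become a fricative as well.
A voiceless velar fricative is [x], so the surface segment is [x].

[nɔxχise]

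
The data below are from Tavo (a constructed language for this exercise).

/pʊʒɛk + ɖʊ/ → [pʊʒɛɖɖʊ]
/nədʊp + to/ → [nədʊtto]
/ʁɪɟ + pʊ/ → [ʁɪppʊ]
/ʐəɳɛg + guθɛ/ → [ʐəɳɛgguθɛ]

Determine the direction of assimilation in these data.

Comparing underlying and surface forms, /k/ → [ɖ] is the alternation; the neighbouring /ɖ/ is constant.
The output [ɖ] is identical to the trigger /ɖ/ — every feature (place, manner, voicing) has been copied — so this is total assimilation.
The remaining alternations confirm this: /p/ → [t] before /t/; /ɟ/ → [p] before /p/ — in each case the output is a copy of the following consonant.
In [ʐəɳɛgguθɛ] the two consonants at the boundary are already identical (/g/ + /g/), so the rule applies vacuously and nothing changes.
Since the segment that changes precedes the conditioning segment, the assimilation is regressive.

regressive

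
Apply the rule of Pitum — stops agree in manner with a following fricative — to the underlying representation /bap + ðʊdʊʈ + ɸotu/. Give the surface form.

[baɸðʊdʊʂɸotu]

The rule targets /p/ (voiceless bilabial stop), which sits before the trigger /ð/ (fricative).
A voiceless bilabial fricative is [ɸ], so the surface segment is [ɸ].
The same rule applies at the second boundary: /ʈ/ → [ʂ] next to /ɸ/.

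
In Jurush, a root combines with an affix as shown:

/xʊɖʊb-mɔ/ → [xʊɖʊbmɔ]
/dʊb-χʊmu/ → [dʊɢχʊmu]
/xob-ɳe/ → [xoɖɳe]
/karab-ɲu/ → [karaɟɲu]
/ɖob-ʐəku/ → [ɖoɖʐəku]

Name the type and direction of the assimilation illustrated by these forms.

regressive place assimilation

The segment that alternates is /b/, which surfaces as [ɢ] when adjacent to /χ/.
/b/ is bilabial while /χ/ is uvular; the output [ɢ] is uvular, matching the trigger — so the feature that spreads is place.
Manner and voice are unchanged, so the assimilation is partial, not total.
The same holds elsewhere in the data: /b/ → [ɖ] before /ɳ/ (bilabial → retroflex, matching retroflex); /b/ → [ɟ] before /ɲ/ (bilabial → palatal, matching palatal); /b/ → [ɖ] before /ʐ/ (bilabial → retroflex, matching retroflex) — only place changes, and always toward the following segment.
No alternation appears in [xʊɖʊbmɔ]: there the adjacent consonants already agree in place (/b/ and /m/ are both bilabial), so this form is consistent with the same rule.
Since the segment that changes precedes the conditioning segment, the assimilation is regressive.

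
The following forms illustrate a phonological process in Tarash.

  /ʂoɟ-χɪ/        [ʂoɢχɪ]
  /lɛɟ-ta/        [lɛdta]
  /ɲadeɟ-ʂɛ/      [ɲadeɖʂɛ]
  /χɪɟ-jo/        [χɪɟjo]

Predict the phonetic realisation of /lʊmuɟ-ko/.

The data show regressive place assimilation: /ɟ/ → [ɢ] before /χ/; /ɟ/ → [d] before /t/; /ɟ/ → [ɖ] before /ʂ/. In each pair only place changes, matching the following consonant, while manner and voice stay constant.
No alternation appears in [χɪɟjo]: there the adjacent consonants already agree in place (/ɟ/ and /j/ are both palatal), so this form is consistent with the same rule.
The rule targets /ɟ/ (voiced palatal stop), which sits before the trigger /k/ (velar).
Changing only its place to velar gives [g] — the voiced velar stop.

[lʊmugko]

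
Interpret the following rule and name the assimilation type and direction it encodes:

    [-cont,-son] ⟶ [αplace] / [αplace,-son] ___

The shared variable α links the value of the place features (abbreviated [place]) on the target to the same value on the neighbouring segment, so place is the feature that assimilates.
The conditioning segment sits to the left of the focus bar, meaning the trigger precedes the segment that changes — progressive assimilation.

progressive place assimilation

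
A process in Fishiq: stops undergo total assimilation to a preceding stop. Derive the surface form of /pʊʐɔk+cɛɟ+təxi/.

[pʊʐɔkkɛɟɟəxi]

/c/ is the segment targeted by the rule; it sits immediately after /k/, so it assimilates completely and surfaces as [k].
The same rule applies at the second boundary: /t/ → [ɟ] next to /ɟ/.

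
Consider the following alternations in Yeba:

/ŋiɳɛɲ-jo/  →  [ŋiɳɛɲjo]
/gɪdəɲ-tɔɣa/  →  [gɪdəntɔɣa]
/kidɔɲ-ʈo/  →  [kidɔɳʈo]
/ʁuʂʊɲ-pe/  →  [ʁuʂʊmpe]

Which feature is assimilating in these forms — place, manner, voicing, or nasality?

Underlying /ɲ/ is realised as [n] next to /t/; /t/ itself does not change.
/ɲ/ is palatal while /t/ is alveolar; the output [n] is alveolar, matching the trigger — so the feature that spreads is place.
The other alternating forms pattern the same way: /ɲ/ → [ɳ] before /ʈ/ (palatal → retroflex, matching retroflex); /ɲ/ → [m] before /p/ (palatal → bilabial, matching bilabial) — only place changes, and always toward the following segment.
Nothing changes in [ŋiɳɛɲjo]: there the adjacent consonants already agree in place (/ɲ/ and /j/ are both palatal), so this form is consistent with the same rule.

place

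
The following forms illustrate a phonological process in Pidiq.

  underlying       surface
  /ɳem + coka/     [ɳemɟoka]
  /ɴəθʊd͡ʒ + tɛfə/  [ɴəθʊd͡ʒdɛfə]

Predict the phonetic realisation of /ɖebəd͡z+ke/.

[ɖebəd͡zge]

The data show progressive voicing assimilation: /c/ → [ɟ] after /m/; /t/ → [d] after /d͡ʒ/. In each pair only voicing changes, matching the preceding consonant, while place and manner stay constant.
The rule targets /k/ (voiceless velar stop), which sits after the trigger /d͡z/ (voiced).
A voiced velar stop is [g], so the surface segment is [g].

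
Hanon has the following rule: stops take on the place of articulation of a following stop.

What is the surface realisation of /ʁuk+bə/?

[ʁupbə]

/k/ is a voiceless velar stop. The following trigger /b/ is bilabial, so /k/ must become bilabial as well.
The voiceless bilabial stop is [p], so /k/ → [p].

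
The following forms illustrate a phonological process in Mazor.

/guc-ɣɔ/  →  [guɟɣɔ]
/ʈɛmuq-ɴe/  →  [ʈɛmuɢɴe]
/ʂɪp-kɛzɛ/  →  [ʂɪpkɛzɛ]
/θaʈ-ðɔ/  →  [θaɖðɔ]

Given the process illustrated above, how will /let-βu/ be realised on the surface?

The data show regressive voicing assimilation: /c/ → [ɟ] before /ɣ/; /q/ → [ɢ] before /ɴ/; /ʈ/ → [ɖ] before /ð/. In each pair only voicing changes, matching the following consonant, while place and manner stay constant.
Nothing changes in [ʂɪpkɛzɛ]: there the adjacent consonants already agree in voicing (/p/ and /k/ are both voiceless), so this form is consistent with the same rule.
/t/ is a voiceless alveolar stop. The following trigger /β/ is voiced, so /t/ must become voiced as well.
Changing only its voicing to voiced gives [d] — the voiced alveolar stop.

[ledβu]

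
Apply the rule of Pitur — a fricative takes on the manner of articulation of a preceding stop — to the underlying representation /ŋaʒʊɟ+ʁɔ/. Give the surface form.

The rule targets /ʁ/ (voiced uvular fricative), which sits after the trigger /ɟ/ (stop).
The voiced uvular stop is [ɢ], so /ʁ/ → [ɢ].

[ŋaʒʊɟɢɔ]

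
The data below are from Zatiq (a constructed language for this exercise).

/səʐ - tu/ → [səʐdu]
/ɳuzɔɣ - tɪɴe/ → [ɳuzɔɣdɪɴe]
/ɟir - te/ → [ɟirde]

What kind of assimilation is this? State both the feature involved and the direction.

The segment that alternates is /t/, which surfaces as [d] when adjacent to /ʐ/.
/t/ is voiceless while /ʐ/ is voiced; the output [d] is voiced, matching the trigger — so the feature that spreads is voicing.
Place and manner are unchanged, so the assimilation is partial, not total.
The same holds elsewhere in the data: /t/ → [d] after /ɣ/ (voiceless → voiced, matching voiced); /t/ → [d] after /r/ (voiceless → voiced, matching voiced) — only voicing changes, and always toward the preceding segment.
Since the segment that changes follows the conditioning segment, the assimilation is progressive.

progressive voicing assimilation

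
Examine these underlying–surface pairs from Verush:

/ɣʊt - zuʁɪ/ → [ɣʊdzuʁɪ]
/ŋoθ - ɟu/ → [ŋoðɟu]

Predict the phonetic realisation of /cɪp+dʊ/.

The data show regressive voicing assimilation: /t/ → [d] before /z/; /θ/ → [ð] before /ɟ/. In each pair only voicing changes, matching the following consonant, while place and manner stay constant.
The rule targets /p/ (voiceless bilabial stop), which sits before the trigger /d/ (voiced).
A voiced bilabial stop is [b], so the surface segment is [b].

[cɪbdʊ]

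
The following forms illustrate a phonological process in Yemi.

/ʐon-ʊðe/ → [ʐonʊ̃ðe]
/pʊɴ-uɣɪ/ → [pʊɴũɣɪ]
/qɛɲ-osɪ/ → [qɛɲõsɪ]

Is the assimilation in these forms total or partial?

partial assimilation

The vowel /ʊ/ surfaces as nasalised [ʊ̃] next to the preceding nasal /n/ — it has acquired the [+nasal] feature of its neighbour.
The other forms show the same pattern: /u/ → [ũ] after /ɴ/; /o/ → [õ] after /ɲ/ — each time a vowel is nasalised next to a preceding nasal.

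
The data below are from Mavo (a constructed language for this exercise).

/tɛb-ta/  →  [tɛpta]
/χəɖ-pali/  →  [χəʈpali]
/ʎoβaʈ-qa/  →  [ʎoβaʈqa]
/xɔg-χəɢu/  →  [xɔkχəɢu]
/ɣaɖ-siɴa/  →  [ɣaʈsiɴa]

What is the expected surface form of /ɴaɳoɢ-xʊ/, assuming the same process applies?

[ɴaɳoqxʊ]

The data show regressive voicing assimilation: /b/ → [p] before /t/; /ɖ/ → [ʈ] before /p/; /g/ → [k] before /χ/; /ɖ/ → [ʈ] before /s/. In each pair only voicing changes, matching the following consonant, while place and manner stay constant.
Nothing changes in [ʎoβaʈqa]: there the adjacent consonants already agree in voicing (/ʈ/ and /q/ are both voiceless), so this form is consistent with the same rule.
/ɢ/ is a voiced uvular stop. The following trigger /x/ is voiceless, so /ɢ/ must become voiceless as well.
Changing only its voicing to voiceless gives [q] — the voiceless uvular stop.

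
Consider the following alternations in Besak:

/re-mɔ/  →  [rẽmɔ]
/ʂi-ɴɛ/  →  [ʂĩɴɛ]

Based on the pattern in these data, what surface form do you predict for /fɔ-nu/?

The data show regressive nasality assimilation (vowel nasalisation): /e/ → [ẽ] before /m/; /i/ → [ĩ] before /ɴ/ — a vowel is nasalised by an immediately following nasal consonant.
The vowel /ɔ/ is adjacent to the following nasal /n/, so it acquires [+nasal] and surfaces as [ɔ̃].

[fɔ̃nu]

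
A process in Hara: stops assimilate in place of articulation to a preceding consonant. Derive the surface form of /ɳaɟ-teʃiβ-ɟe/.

[ɳaɟceʃiβbe]

/t/ is a voiceless alveolar stop. The preceding trigger /ɟ/ is palatal, so /t/ must become palatal as well.
The voiceless palatal stop is [c], so /t/ → [c].
At the second juncture, /ɟ/ likewise becomes [b] adjacent to /β/.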